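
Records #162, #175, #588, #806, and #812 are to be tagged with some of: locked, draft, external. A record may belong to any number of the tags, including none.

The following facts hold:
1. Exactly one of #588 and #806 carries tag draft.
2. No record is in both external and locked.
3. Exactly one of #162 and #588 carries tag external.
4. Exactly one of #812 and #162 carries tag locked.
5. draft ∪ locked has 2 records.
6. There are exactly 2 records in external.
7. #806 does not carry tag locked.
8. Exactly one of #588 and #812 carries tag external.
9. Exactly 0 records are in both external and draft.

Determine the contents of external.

external = {#175, #588}

From (7): #806 ∉ locked.
Suppose #162 ∈ external: no assignment then satisfies all the clues, so #162 ∉ external.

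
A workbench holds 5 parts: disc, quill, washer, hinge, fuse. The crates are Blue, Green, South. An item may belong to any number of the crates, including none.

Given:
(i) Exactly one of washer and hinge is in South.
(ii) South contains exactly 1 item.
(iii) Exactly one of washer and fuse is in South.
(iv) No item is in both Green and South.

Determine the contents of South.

South = {washer}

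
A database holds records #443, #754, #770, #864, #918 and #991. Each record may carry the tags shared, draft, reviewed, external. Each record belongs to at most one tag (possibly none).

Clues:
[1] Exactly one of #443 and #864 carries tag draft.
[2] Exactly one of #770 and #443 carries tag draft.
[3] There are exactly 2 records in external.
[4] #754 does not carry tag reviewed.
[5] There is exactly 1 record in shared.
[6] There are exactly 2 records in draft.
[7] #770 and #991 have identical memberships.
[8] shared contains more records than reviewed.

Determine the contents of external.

From (4): #754 ∉ reviewed.
Suppose #443 ∈ external: no assignment then satisfies all the clues, so #443 ∉ external.

external = {#770, #991}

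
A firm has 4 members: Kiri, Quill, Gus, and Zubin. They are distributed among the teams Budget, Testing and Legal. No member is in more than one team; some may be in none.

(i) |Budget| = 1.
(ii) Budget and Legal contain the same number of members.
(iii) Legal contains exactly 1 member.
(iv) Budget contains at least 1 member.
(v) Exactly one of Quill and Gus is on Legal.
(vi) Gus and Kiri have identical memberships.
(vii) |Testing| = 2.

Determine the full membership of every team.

Budget = {Zubin}; Testing = {Gus, Kiri}; Legal = {Quill}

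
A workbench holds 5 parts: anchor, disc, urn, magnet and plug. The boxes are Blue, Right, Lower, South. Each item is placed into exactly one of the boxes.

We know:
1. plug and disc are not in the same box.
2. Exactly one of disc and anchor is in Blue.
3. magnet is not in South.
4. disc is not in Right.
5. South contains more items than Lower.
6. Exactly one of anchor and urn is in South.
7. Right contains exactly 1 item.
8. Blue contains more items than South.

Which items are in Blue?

Blue = {disc, magnet, urn}

From (3): magnet ∉ South.
From (4): disc ∉ Right.
Suppose anchor ∈ Blue: no assignment then satisfies all the clues, so anchor ∉ Blue.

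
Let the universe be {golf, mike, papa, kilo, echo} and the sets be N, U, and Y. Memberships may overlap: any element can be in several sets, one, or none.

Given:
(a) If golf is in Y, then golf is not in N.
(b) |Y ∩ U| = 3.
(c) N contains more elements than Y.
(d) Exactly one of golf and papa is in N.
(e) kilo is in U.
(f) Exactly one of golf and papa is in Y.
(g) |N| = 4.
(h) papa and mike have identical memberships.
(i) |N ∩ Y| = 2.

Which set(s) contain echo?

From (e): kilo ∈ U.
Suppose echo ∉ N: no assignment then satisfies all the clues, so echo ∈ N.

echo: N, U, Y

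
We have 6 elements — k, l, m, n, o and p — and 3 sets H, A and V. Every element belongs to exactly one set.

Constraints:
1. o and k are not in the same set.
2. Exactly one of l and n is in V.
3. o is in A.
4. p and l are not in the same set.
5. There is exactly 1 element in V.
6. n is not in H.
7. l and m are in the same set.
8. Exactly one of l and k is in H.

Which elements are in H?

H = {k, p}

From (3): o ∈ A.
From (6): n ∉ H.
(1): k ∉ A.
Suppose k ∉ H: no assignment then satisfies all the clues, so k ∈ H.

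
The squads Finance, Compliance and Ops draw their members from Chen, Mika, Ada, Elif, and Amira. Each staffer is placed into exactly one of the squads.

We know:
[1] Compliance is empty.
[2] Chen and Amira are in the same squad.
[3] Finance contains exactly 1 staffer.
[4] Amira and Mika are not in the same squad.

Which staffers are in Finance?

Finance = {Mika}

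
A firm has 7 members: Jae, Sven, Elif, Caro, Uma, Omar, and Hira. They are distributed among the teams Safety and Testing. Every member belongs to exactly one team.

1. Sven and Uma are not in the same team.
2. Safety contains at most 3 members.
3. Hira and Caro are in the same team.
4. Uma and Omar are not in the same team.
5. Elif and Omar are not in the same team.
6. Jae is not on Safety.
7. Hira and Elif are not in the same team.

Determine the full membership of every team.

Safety = {Elif, Uma}; Testing = {Caro, Hira, Jae, Omar, Sven}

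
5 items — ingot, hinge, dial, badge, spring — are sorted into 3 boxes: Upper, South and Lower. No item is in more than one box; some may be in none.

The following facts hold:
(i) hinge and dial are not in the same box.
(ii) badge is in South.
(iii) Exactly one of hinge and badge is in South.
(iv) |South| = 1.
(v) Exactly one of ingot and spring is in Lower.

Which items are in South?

From (ii): badge ∈ South.
(iii) (exactly one): hinge ∉ South.
(iv): South already has 1, so the rest are out.

South = {badge}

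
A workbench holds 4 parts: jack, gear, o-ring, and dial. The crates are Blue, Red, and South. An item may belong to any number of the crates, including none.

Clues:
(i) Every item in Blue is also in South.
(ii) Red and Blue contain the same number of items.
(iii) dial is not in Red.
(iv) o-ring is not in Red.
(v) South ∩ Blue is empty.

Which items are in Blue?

Blue = {}

From (iii): dial ∉ Red.
From (iv): o-ring ∉ Red.
Suppose jack ∈ Blue: no assignment then satisfies all the clues, so jack ∉ Blue.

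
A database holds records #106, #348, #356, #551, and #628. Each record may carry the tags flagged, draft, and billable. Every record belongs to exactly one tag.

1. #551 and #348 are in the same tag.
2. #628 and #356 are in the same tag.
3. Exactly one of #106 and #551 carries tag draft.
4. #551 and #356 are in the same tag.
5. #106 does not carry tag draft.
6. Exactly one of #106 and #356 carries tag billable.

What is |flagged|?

0

From (5): #106 ∉ draft.
(3) (exactly one): #551 ∈ draft.
(4): #356 matches #551: #356 ∉ flagged.
(4): #356 matches #551: #356 ∈ draft.
(6) (exactly one): #106 ∈ billable.
(1): #348 matches #551: #348 ∉ flagged.
(1): #348 matches #551: #348 ∈ draft.
(2): #628 matches #356: #628 ∉ flagged.
(2): #628 matches #356: #628 ∈ draft.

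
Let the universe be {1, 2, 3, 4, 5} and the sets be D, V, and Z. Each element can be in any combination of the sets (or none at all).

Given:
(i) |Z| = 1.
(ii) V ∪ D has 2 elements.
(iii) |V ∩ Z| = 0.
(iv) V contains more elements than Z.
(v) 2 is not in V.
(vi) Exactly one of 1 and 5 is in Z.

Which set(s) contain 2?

2: none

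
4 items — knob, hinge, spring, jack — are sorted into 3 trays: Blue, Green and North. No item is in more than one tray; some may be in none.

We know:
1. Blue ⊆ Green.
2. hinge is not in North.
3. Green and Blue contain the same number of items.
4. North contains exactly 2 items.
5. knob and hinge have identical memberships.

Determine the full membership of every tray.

Blue = {}; Green = {}; North = {jack, spring}

From (2): hinge ∉ North.
(5): knob matches hinge: knob ∉ North.
(4): only 2 candidates remain for North, so all are in.
Suppose knob ∈ Blue: no assignment then satisfies all the clues, so knob ∉ Blue.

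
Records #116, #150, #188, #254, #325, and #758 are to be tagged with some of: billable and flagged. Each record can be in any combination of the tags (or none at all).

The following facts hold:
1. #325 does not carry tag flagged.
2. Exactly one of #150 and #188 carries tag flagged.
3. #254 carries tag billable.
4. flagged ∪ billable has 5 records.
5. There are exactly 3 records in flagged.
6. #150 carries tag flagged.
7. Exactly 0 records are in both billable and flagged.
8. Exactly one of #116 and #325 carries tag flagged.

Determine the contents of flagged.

flagged = {#116, #150, #758}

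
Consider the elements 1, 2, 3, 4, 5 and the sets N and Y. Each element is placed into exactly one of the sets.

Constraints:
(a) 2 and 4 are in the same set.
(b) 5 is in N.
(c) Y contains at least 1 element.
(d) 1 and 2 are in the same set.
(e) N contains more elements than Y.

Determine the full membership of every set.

N = {1, 2, 4, 5}; Y = {3}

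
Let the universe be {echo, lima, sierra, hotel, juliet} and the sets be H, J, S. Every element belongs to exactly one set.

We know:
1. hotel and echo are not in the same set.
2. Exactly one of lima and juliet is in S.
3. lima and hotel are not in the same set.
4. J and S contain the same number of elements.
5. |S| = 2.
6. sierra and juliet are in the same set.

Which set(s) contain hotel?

hotel: H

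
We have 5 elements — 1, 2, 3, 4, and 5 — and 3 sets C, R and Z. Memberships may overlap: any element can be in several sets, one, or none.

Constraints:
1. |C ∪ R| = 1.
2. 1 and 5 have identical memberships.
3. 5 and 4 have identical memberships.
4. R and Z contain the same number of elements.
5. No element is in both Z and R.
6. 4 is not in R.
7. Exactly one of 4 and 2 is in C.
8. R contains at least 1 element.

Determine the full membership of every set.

C = {2}; R = {2}; Z = {3}

From (6): 4 ∉ R.
(3): 5 matches 4: 5 ∉ R.
(2): 1 matches 5: 1 ∉ R.
Suppose 1 ∈ C: no assignment then satisfies all the clues, so 1 ∉ C.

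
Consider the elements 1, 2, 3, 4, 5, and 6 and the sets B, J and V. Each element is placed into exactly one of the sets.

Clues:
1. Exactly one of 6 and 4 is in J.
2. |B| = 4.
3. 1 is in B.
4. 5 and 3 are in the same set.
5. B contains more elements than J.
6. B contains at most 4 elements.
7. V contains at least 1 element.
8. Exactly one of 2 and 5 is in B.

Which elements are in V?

V = {2}

From (3): 1 ∈ B.
Suppose 2 ∉ V: no assignment then satisfies all the clues, so 2 ∈ V.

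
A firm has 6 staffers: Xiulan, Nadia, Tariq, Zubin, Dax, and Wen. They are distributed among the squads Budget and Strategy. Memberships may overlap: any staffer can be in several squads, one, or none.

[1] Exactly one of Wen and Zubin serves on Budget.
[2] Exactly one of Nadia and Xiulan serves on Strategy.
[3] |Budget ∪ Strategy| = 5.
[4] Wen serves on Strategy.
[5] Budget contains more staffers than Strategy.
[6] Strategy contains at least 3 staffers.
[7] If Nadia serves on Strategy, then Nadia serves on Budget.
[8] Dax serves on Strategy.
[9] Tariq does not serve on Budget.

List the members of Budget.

From (4): Wen ∈ Strategy.
From (8): Dax ∈ Strategy.
From (9): Tariq ∉ Budget.
Suppose Xiulan ∉ Budget: no assignment then satisfies all the clues, so Xiulan ∈ Budget.

Budget = {Dax, Nadia, Xiulan, Zubin}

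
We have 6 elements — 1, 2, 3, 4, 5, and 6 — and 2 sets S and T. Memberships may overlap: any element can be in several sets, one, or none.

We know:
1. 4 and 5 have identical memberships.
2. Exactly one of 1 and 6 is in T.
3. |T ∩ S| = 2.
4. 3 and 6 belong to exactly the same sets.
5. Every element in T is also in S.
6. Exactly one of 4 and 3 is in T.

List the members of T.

T = {3, 6}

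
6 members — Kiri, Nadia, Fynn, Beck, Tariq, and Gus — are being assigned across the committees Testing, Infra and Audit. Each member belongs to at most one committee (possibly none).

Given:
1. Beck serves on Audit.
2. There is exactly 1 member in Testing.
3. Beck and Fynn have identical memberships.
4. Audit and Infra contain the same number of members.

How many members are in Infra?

From (1): Beck ∈ Audit.
(3): Fynn matches Beck: Fynn ∉ Testing.
(3): Fynn matches Beck: Fynn ∉ Infra.
(3): Fynn matches Beck: Fynn ∈ Audit.
Suppose Kiri ∈ Audit: no assignment then satisfies all the clues, so Kiri ∉ Audit.

2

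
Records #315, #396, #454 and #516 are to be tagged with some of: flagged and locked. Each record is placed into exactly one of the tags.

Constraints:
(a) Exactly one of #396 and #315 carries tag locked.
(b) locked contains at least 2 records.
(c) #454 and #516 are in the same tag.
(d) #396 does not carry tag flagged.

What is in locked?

locked = {#396, #454, #516}

From (d): #396 ∉ flagged.
Only one tag left: #396 ∈ locked.
(a) (exactly one): #315 ∉ locked.
Only one tag left: #315 ∈ flagged.
Suppose #454 ∉ locked: no assignment then satisfies all the clues, so #454 ∈ locked.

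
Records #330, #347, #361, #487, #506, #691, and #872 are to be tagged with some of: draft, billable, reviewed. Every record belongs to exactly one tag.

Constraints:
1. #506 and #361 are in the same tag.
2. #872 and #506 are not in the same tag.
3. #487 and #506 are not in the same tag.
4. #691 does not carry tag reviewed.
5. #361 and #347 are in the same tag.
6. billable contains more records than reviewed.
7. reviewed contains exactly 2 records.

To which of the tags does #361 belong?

#361: billable

From (4): #691 ∉ reviewed.
Suppose #361 ∈ draft: no assignment then satisfies all the clues, so #361 ∉ draft.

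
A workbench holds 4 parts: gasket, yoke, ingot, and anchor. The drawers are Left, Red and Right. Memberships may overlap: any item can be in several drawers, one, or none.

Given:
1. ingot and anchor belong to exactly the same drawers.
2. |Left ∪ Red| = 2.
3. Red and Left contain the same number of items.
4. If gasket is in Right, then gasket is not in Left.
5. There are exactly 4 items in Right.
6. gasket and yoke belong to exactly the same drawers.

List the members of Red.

Red = {anchor, ingot}

(5): only 4 candidates remain for Right, so all are in.
(4): gasket ∉ Left.
(6): yoke matches gasket: yoke ∉ Left.
Suppose gasket ∈ Red: no assignment then satisfies all the clues, so gasket ∉ Red.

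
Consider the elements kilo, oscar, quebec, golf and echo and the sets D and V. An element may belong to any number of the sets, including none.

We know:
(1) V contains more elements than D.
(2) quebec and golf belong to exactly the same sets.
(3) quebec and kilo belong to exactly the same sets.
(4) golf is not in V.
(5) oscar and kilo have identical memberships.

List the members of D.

D = {}

From (4): golf ∉ V.
(2): quebec matches golf: quebec ∉ V.
(3): kilo matches quebec: kilo ∉ V.
(5): oscar matches kilo: oscar ∉ V.
Suppose kilo ∈ D: no assignment then satisfies all the clues, so kilo ∉ D.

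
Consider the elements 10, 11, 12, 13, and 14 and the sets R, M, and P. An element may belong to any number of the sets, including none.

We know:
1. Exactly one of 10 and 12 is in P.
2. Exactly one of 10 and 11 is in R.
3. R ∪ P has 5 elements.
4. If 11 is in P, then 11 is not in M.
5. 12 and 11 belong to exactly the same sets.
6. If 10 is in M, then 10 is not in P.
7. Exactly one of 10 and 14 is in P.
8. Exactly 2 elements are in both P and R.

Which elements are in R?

R = {10, 13, 14}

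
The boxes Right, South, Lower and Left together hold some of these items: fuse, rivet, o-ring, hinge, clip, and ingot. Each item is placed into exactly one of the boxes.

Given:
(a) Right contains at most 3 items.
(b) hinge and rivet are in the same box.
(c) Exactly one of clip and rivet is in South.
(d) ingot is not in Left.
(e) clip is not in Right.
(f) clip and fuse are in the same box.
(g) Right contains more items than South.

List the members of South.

From (d): ingot ∉ Left.
From (e): clip ∉ Right.
(f): fuse matches clip: fuse ∉ Right.
Suppose fuse ∉ South: no assignment then satisfies all the clues, so fuse ∈ South.

South = {clip, fuse}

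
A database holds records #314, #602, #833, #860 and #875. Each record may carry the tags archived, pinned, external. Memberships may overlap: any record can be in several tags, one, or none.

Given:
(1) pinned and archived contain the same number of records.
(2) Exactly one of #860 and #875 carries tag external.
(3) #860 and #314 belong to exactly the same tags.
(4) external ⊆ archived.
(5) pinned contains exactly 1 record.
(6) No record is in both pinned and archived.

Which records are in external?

external = {#875}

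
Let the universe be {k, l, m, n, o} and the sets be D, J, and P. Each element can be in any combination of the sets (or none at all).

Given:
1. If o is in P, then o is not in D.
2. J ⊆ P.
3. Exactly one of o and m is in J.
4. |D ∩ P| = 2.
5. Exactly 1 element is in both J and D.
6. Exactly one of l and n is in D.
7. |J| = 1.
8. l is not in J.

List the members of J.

From (8): l ∉ J.
Suppose k ∈ J: no assignment then satisfies all the clues, so k ∉ J.

J = {m}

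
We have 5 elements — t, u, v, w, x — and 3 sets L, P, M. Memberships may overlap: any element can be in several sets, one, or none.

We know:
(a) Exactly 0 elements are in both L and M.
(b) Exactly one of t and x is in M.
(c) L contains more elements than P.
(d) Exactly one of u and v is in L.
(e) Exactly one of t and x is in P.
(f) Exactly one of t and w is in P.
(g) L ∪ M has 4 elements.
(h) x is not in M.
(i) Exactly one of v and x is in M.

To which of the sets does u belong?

u: L

From (h): x ∉ M.
(b) (exactly one): t ∈ M.
(i) (exactly one): v ∈ M.
Suppose u ∉ L: no assignment then satisfies all the clues, so u ∈ L.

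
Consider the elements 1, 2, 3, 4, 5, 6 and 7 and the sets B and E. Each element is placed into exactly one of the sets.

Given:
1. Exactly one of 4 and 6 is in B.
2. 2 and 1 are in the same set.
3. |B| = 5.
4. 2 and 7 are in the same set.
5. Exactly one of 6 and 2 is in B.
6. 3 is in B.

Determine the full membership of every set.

From (6): 3 ∈ B.
Suppose 1 ∉ B: no assignment then satisfies all the clues, so 1 ∈ B.

B = {1, 2, 3, 4, 7}; E = {5, 6}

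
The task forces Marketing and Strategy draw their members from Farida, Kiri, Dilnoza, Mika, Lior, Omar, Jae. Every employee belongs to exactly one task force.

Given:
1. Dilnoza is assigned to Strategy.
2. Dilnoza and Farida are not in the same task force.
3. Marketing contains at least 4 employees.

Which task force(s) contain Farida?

From (1): Dilnoza ∈ Strategy.
(2): Farida ∉ Strategy.
Only one task force left: Farida ∈ Marketing.

Farida: Marketing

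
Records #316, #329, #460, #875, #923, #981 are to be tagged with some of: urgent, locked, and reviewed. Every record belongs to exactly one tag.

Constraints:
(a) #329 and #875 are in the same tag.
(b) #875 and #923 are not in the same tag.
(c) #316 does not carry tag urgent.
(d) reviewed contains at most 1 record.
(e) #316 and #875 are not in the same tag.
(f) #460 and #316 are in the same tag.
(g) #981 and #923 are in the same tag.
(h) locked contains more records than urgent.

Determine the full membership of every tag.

urgent = {#329, #875}; locked = {#316, #460, #923, #981}; reviewed = {}

From (c): #316 ∉ urgent.
(f): #460 matches #316: #460 ∉ urgent.
Suppose #316 ∉ locked: no assignment then satisfies all the clues, so #316 ∈ locked.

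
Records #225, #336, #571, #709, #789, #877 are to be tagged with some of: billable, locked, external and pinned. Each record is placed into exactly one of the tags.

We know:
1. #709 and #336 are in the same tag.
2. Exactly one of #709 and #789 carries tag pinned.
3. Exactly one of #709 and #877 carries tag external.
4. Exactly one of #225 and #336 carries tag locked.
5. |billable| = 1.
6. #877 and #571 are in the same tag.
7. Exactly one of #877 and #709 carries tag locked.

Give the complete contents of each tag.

billable = {#225}; locked = {#336, #709}; external = {#571, #877}; pinned = {#789}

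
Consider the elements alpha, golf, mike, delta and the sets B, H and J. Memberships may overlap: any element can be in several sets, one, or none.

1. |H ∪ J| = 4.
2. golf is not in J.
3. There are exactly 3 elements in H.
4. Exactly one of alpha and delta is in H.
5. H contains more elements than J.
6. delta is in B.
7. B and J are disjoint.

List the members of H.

H = {delta, golf, mike}

From (2): golf ∉ J.
From (6): delta ∈ B.
(7) (disjoint): delta ∉ J.
Suppose alpha ∈ H: no assignment then satisfies all the clues, so alpha ∉ H.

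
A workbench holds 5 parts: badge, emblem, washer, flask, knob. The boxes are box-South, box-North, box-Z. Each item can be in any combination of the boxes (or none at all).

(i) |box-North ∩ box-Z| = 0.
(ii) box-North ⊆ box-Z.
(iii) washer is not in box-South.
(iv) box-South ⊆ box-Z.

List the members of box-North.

box-North = {}

From (iii): washer ∉ box-South.
Suppose badge ∈ box-North: no assignment then satisfies all the clues, so badge ∉ box-North.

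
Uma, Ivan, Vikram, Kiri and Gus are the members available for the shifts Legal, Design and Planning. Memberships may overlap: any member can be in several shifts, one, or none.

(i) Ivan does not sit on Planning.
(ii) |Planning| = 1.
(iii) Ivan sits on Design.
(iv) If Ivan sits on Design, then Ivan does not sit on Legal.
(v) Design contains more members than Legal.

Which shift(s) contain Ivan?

Ivan: Design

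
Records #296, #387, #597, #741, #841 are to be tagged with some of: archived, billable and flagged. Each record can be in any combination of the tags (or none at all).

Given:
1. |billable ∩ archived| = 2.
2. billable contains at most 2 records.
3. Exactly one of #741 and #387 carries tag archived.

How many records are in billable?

2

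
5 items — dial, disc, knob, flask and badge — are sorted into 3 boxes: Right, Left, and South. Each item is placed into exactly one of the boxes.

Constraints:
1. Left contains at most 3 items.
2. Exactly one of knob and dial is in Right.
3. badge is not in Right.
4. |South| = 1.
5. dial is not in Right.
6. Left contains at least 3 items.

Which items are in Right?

Right = {knob}

From (3): badge ∉ Right.
From (5): dial ∉ Right.
(2) (exactly one): knob ∈ Right.
Suppose disc ∈ Right: no assignment then satisfies all the clues, so disc ∉ Right.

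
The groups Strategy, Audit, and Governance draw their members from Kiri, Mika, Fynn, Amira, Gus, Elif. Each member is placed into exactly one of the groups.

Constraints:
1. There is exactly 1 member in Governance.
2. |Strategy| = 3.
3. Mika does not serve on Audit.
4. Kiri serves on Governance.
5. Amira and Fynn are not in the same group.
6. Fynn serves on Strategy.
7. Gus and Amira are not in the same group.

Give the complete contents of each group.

Strategy = {Fynn, Gus, Mika}; Audit = {Amira, Elif}; Governance = {Kiri}

From (3): Mika ∉ Audit.
From (4): Kiri ∈ Governance.
From (6): Fynn ∈ Strategy.
(1): Governance already has 1, so the rest are out.
(5): Amira ∉ Strategy.
Only one group left: Mika ∈ Strategy.
Only one group left: Amira ∈ Audit.
(7): Gus ∉ Audit.
Only one group left: Gus ∈ Strategy.
(2): Strategy already has 3, so the rest are out.
Only one group left: Elif ∈ Audit.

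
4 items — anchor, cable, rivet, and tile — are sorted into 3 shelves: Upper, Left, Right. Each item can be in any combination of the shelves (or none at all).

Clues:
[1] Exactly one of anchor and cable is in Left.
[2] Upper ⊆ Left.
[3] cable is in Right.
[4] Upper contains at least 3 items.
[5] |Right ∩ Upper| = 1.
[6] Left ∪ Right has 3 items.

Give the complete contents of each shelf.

Upper = {cable, rivet, tile}; Left = {cable, rivet, tile}; Right = {cable}

From (3): cable ∈ Right.
Suppose anchor ∈ Upper: no assignment then satisfies all the clues, so anchor ∉ Upper.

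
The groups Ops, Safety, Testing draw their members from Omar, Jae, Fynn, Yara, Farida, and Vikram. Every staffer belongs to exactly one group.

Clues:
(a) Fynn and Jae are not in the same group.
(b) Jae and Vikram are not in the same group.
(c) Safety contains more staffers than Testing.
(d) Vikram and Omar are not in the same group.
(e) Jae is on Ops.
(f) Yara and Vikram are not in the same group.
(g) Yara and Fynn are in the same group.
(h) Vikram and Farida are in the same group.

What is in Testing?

Testing = {Farida, Vikram}

From (e): Jae ∈ Ops.
(a): Fynn ∉ Ops.
(b): Vikram ∉ Ops.
(g): Yara matches Fynn: Yara ∉ Ops.
(h): Farida matches Vikram: Farida ∉ Ops.
Suppose Omar ∈ Testing: no assignment then satisfies all the clues, so Omar ∉ Testing.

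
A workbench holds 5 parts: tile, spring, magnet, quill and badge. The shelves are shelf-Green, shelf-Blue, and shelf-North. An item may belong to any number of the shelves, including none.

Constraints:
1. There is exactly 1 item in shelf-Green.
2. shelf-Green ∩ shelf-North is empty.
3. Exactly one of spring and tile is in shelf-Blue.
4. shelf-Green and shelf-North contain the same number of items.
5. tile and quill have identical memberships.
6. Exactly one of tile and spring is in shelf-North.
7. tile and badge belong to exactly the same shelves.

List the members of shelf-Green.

shelf-Green = {magnet}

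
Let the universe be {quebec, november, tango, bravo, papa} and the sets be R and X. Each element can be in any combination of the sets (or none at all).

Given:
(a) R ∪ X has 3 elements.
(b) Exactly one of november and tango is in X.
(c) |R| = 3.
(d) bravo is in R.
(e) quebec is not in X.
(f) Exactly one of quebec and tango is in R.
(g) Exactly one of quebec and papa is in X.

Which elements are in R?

R = {bravo, papa, tango}

From (d): bravo ∈ R.
From (e): quebec ∉ X.
(g) (exactly one): papa ∈ X.
Suppose quebec ∈ R: no assignment then satisfies all the clues, so quebec ∉ R.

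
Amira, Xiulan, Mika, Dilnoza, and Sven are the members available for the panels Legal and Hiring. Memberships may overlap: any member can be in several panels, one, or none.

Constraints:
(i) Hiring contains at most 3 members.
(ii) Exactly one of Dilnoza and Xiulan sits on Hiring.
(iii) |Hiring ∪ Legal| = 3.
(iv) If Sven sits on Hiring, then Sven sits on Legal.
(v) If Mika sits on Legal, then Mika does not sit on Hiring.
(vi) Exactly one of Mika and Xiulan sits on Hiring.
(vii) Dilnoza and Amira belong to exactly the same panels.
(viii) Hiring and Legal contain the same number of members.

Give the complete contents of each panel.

Legal = {Mika, Sven}; Hiring = {Sven, Xiulan}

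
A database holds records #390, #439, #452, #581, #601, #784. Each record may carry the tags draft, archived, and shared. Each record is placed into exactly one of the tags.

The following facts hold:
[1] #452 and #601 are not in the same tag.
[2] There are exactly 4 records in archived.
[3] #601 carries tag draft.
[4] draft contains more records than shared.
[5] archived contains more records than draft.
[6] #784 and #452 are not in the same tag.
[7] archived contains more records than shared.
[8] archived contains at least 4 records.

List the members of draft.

draft = {#601, #784}

From (3): #601 ∈ draft.
(1): #452 ∉ draft.
Suppose #390 ∈ draft: no assignment then satisfies all the clues, so #390 ∉ draft.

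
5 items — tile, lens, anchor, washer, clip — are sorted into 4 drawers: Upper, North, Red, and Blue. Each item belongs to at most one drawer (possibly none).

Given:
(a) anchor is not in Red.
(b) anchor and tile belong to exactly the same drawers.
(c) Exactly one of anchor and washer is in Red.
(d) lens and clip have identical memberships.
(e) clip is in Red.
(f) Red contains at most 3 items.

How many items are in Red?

3

From (a): anchor ∉ Red.
From (e): clip ∈ Red.
(b): tile matches anchor: tile ∉ Red.
(c) (exactly one): washer ∈ Red.
(d): lens matches clip: lens ∉ Upper.
(d): lens matches clip: lens ∉ North.
(d): lens matches clip: lens ∈ Red.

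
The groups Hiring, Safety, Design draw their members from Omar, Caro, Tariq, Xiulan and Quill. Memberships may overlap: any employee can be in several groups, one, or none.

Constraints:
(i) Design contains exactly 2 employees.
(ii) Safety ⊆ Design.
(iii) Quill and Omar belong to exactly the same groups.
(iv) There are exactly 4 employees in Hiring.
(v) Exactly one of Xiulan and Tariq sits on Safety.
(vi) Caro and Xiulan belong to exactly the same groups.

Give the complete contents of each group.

Hiring = {Caro, Omar, Quill, Xiulan}; Safety = {Caro, Xiulan}; Design = {Caro, Xiulan}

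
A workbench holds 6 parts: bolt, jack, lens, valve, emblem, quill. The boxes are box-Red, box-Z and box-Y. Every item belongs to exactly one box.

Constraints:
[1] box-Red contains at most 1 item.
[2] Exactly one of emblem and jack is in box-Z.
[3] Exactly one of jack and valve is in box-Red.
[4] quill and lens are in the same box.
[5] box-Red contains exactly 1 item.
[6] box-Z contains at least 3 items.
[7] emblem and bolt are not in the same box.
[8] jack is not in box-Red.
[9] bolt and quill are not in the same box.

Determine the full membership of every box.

box-Red = {valve}; box-Z = {emblem, lens, quill}; box-Y = {bolt, jack}

From (8): jack ∉ box-Red.
(3) (exactly one): valve ∈ box-Red.
(5): box-Red already has 1, so the rest are out.
Suppose bolt ∈ box-Z: no assignment then satisfies all the clues, so bolt ∉ box-Z.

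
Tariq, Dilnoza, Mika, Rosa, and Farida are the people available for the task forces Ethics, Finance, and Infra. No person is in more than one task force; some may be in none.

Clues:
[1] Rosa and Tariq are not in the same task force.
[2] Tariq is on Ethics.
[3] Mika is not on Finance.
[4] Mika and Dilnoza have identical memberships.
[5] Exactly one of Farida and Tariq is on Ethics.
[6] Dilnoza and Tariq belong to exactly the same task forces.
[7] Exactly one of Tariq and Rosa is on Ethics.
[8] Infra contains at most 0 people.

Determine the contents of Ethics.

Ethics = {Dilnoza, Mika, Tariq}

From (2): Tariq ∈ Ethics.
From (3): Mika ∉ Finance.
(1): Rosa ∉ Ethics.
(4): Dilnoza matches Mika: Dilnoza ∉ Finance.
(5) (exactly one): Farida ∉ Ethics.
(6): Dilnoza matches Tariq: Dilnoza ∈ Ethics.
(8): Infra already has 0, so the rest are out.
(4): Mika matches Dilnoza: Mika ∈ Ethics.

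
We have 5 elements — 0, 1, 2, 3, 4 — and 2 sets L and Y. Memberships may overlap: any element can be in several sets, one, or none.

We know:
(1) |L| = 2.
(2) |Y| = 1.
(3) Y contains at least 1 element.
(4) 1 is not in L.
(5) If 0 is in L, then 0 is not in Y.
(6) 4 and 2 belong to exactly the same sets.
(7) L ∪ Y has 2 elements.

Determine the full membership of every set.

From (4): 1 ∉ L.
Suppose 0 ∉ L: no assignment then satisfies all the clues, so 0 ∈ L.

L = {0, 3}; Y = {3}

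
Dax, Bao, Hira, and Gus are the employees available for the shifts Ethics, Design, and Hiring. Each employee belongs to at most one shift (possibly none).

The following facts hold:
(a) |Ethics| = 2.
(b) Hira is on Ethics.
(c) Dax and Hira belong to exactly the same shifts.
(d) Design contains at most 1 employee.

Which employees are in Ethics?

Ethics = {Dax, Hira}

From (b): Hira ∈ Ethics.
(c): Dax matches Hira: Dax ∈ Ethics.
(a): Ethics already has 2, so the rest are out.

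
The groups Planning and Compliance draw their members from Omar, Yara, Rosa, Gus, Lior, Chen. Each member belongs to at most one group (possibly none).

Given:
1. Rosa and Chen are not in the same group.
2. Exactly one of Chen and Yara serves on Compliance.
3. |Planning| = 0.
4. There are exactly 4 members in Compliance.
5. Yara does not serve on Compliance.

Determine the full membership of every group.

From (5): Yara ∉ Compliance.
(2) (exactly one): Chen ∈ Compliance.
(3): Planning already has 0, so the rest are out.
(1): Rosa ∉ Compliance.
(4): only 4 candidates remain for Compliance, so all are in.

Planning = {}; Compliance = {Chen, Gus, Lior, Omar}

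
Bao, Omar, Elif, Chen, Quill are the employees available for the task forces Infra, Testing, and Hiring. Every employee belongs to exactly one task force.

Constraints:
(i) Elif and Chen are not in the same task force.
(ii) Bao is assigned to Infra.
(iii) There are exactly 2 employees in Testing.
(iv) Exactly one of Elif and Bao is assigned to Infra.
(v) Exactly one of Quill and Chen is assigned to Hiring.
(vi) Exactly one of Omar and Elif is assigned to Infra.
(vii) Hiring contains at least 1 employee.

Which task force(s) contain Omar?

Omar: Infra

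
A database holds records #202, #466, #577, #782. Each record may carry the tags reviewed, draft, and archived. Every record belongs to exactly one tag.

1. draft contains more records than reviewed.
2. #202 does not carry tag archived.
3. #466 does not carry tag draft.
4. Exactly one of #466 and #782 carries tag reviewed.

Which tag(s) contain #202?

From (2): #202 ∉ archived.
From (3): #466 ∉ draft.
Suppose #202 ∈ reviewed: no assignment then satisfies all the clues, so #202 ∉ reviewed.

#202: draft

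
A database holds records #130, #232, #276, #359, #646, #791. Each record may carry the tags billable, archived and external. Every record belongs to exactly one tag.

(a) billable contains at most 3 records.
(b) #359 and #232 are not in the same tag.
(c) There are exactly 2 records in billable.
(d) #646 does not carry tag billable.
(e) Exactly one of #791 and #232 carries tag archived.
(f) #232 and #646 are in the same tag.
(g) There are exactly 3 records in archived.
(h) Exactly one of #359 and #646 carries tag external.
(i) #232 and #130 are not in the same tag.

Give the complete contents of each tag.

billable = {#130, #791}; archived = {#232, #276, #646}; external = {#359}

From (d): #646 ∉ billable.
(f): #232 matches #646: #232 ∉ billable.
Suppose #130 ∉ billable: no assignment then satisfies all the clues, so #130 ∈ billable.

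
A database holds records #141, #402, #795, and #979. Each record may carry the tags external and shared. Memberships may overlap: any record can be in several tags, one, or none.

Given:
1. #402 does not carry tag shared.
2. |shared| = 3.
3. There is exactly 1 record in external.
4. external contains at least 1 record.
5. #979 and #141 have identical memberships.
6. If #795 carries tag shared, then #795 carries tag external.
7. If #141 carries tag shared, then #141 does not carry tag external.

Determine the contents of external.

From (1): #402 ∉ shared.
(2): only 3 candidates remain for shared, so all are in.
(6): #795 ∈ external.
(7): #141 ∉ external.
(3): external already has 1, so the rest are out.

external = {#795}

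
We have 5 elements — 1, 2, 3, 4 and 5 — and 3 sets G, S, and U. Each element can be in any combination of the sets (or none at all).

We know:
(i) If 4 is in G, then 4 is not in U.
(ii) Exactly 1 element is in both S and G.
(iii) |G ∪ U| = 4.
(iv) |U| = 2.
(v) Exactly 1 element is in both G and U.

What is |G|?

3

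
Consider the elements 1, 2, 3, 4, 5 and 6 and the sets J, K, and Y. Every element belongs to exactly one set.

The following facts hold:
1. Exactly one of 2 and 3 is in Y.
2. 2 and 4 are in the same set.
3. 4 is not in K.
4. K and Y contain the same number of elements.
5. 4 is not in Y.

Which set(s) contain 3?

3: Y

From (3): 4 ∉ K.
From (5): 4 ∉ Y.
(2): 2 matches 4: 2 ∉ K.
(2): 2 matches 4: 2 ∉ Y.
Only one set left: 2 ∈ J.
Only one set left: 4 ∈ J.
(1) (exactly one): 3 ∈ Y.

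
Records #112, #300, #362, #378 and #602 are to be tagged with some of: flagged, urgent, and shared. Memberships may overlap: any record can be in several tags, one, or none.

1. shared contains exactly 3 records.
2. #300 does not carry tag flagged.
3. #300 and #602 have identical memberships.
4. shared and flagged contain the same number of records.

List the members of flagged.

flagged = {#112, #362, #378}

From (2): #300 ∉ flagged.
(3): #602 matches #300: #602 ∉ flagged.
Suppose #112 ∉ flagged: no assignment then satisfies all the clues, so #112 ∈ flagged.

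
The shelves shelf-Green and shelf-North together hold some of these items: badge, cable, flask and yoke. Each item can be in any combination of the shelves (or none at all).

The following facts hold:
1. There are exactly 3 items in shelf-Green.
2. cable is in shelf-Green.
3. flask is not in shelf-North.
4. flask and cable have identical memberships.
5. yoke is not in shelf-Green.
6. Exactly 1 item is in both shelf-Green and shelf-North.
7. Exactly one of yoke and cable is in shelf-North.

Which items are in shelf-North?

shelf-North = {badge, yoke}

From (2): cable ∈ shelf-Green.
From (3): flask ∉ shelf-North.
From (5): yoke ∉ shelf-Green.
(1): only 3 candidates remain for shelf-Green, so all are in.
(4): cable matches flask: cable ∉ shelf-North.
(7) (exactly one): yoke ∈ shelf-North.
Suppose badge ∉ shelf-North: no assignment then satisfies all the clues, so badge ∈ shelf-North.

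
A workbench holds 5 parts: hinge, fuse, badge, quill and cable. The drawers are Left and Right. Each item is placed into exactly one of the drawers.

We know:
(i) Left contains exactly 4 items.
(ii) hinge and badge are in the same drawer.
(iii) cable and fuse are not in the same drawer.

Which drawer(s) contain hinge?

hinge: Left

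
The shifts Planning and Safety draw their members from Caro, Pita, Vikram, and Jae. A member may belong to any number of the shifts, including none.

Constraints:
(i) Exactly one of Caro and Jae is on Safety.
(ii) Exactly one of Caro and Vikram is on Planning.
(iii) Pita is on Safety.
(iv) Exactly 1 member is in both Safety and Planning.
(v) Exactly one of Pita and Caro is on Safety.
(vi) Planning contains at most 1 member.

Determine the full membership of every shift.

Planning = {Vikram}; Safety = {Jae, Pita, Vikram}

From (iii): Pita ∈ Safety.
(v) (exactly one): Caro ∉ Safety.
(i) (exactly one): Jae ∈ Safety.
Suppose Caro ∈ Planning: no assignment then satisfies all the clues, so Caro ∉ Planning.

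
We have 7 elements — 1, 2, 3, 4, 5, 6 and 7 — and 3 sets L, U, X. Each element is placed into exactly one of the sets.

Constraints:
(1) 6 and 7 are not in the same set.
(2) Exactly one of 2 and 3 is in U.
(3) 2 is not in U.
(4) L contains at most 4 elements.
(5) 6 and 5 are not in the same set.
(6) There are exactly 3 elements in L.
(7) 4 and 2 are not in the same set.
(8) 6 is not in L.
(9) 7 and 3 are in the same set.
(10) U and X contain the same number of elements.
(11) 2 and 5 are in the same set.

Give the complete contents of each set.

L = {1, 2, 5}; U = {3, 7}; X = {4, 6}

From (3): 2 ∉ U.
From (8): 6 ∉ L.
(2) (exactly one): 3 ∈ U.
(9): 7 matches 3: 7 ∉ L.
(9): 7 matches 3: 7 ∈ U.
(11): 5 matches 2: 5 ∉ U.
(1): 6 ∉ U.
Only one set left: 6 ∈ X.
(5): 5 ∉ X.
(11): 2 matches 5: 2 ∉ X.
Only one set left: 2 ∈ L.
Suppose 4 ∈ U: no assignment then satisfies all the clues, so 4 ∉ U.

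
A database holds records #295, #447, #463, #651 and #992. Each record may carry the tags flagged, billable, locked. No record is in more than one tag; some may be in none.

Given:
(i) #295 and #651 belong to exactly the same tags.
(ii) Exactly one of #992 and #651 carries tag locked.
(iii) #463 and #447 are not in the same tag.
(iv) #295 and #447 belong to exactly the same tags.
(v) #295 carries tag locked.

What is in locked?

locked = {#295, #447, #651}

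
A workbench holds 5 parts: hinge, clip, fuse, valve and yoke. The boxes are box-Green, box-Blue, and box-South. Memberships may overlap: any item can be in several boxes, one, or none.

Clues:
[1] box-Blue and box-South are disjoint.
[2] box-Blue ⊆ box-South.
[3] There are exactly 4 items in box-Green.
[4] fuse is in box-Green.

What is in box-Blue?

box-Blue = {}

From (4): fuse ∈ box-Green.
Suppose hinge ∈ box-Blue: no assignment then satisfies all the clues, so hinge ∉ box-Blue.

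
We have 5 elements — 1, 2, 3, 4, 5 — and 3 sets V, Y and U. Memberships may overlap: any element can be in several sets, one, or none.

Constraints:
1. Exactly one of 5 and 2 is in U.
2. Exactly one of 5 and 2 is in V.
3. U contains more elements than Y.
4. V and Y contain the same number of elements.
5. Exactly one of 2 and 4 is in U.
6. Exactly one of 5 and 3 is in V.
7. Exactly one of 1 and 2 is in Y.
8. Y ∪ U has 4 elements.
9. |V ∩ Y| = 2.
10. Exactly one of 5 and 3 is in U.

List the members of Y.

Y = {1, 5}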